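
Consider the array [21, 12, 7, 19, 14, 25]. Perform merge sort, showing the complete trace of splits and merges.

Merge sort trace:

Split: [21, 12, 7, 19, 14, 25] -> [21, 12, 7] and [19, 14, 25]
  Split: [21, 12, 7] -> [21] and [12, 7]
    Split: [12, 7] -> [12] and [7]
    Merge: [12] + [7] -> [7, 12]
  Merge: [21] + [7, 12] -> [7, 12, 21]
  Split: [19, 14, 25] -> [19] and [14, 25]
    Split: [14, 25] -> [14] and [25]
    Merge: [14] + [25] -> [14, 25]
  Merge: [19] + [14, 25] -> [14, 19, 25]
Merge: [7, 12, 21] + [14, 19, 25] -> [7, 12, 14, 19, 21, 25]

Final sorted array: [7, 12, 14, 19, 21, 25]

The merge sort proceeds by recursively splitting the array and merging sorted halves.
After all merges, the sorted array is [7, 12, 14, 19, 21, 25].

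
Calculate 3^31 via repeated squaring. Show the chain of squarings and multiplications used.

Computing 3^31 by squaring (build up from 3^1; each line after the first costs one multiplication):

3^1 = 3
3^2 = (3^1)^2 = 3^2 = 9
3^3 = 3 * 3^2 = 3 * 9 = 27
3^6 = (3^3)^2 = 27^2 = 729
3^7 = 3 * 3^6 = 3 * 729 = 2187
3^14 = (3^7)^2 = 2187^2 = 4782969
3^15 = 3 * 3^14 = 3 * 4782969 = 14348907
3^30 = (3^15)^2 = 14348907^2 = 205891132094649
3^31 = 3 * 3^30 = 3 * 205891132094649 = 617673396283947

Result: 617673396283947
Multiplications needed: 8 (8 lines after 3^1)

3^31 = 617673396283947. Using exponentiation by squaring, this requires 8 multiplications. The key idea: if the exponent is even, square the half-power; if odd, multiply by the base once.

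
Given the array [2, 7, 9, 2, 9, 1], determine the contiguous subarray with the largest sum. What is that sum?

Using Kadane's algorithm on [2, 7, 9, 2, 9, 1]:

Scanning through the array:
Position 1 (value 7): max_ending_here = 9, max_so_far = 9
Position 2 (value 9): max_ending_here = 18, max_so_far = 18
Position 3 (value 2): max_ending_here = 20, max_so_far = 20
Position 4 (value 9): max_ending_here = 29, max_so_far = 29
Position 5 (value 1): max_ending_here = 30, max_so_far = 30

Maximum subarray: [2, 7, 9, 2, 9, 1]
Maximum sum: 30

The maximum subarray is [2, 7, 9, 2, 9, 1] with sum 30. This subarray runs from index 0 to index 5.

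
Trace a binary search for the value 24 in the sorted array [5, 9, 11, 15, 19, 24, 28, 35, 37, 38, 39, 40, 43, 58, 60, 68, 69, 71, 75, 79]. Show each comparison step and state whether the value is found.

Binary search for 24 in [5, 9, 11, 15, 19, 24, 28, 35, 37, 38, 39, 40, 43, 58, 60, 68, 69, 71, 75, 79]:

lo=0, hi=19, mid=9, arr[mid]=38 -> 38 > 24, search left half
lo=0, hi=8, mid=4, arr[mid]=19 -> 19 < 24, search right half
lo=5, hi=8, mid=6, arr[mid]=28 -> 28 > 24, search left half
lo=5, hi=5, mid=5, arr[mid]=24 -> Found target at index 5!

Binary search finds 24 at index 5 after 4 comparisons. The search repeatedly halves the search space by comparing with the middle element.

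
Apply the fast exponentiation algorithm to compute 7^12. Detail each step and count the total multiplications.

Computing 7^12 by squaring (build up from 7^1; each line after the first costs one multiplication):

7^1 = 7
7^2 = (7^1)^2 = 7^2 = 49
7^3 = 7 * 7^2 = 7 * 49 = 343
7^6 = (7^3)^2 = 343^2 = 117649
7^12 = (7^6)^2 = 117649^2 = 13841287201

Result: 13841287201
Multiplications needed: 4 (4 lines after 7^1)

7^12 = 13841287201. Using exponentiation by squaring, this requires 4 multiplications. The key idea: if the exponent is even, square the half-power; if odd, multiply by the base once.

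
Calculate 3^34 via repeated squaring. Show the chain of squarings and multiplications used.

Computing 3^34 by squaring (build up from 3^1; each line after the first costs one multiplication):

3^1 = 3
3^2 = (3^1)^2 = 3^2 = 9
3^4 = (3^2)^2 = 9^2 = 81
3^8 = (3^4)^2 = 81^2 = 6561
3^16 = (3^8)^2 = 6561^2 = 43046721
3^17 = 3 * 3^16 = 3 * 43046721 = 129140163
3^34 = (3^17)^2 = 129140163^2 = 16677181699666569

Result: 16677181699666569
Multiplications needed: 6 (6 lines after 3^1)

3^34 = 16677181699666569. Using exponentiation by squaring, this requires 6 multiplications. The key idea: if the exponent is even, square the half-power; if odd, multiply by the base once.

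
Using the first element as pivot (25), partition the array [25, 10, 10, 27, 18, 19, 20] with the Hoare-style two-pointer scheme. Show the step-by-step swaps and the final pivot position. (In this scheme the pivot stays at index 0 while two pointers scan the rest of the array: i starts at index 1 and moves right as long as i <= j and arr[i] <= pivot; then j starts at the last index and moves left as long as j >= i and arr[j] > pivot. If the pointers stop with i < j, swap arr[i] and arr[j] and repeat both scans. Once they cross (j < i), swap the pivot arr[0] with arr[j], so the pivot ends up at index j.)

Hoare-style two-pointer partition with pivot = 25:

Initial array: [25, 10, 10, 27, 18, 19, 20]

Pointers start at i = 1, j = 6.
i stops at index 3 (arr[3]=27 > 25), j stops at index 6 (arr[6]=20 <= 25): swap arr[3] and arr[6], array becomes [25, 10, 10, 20, 18, 19, 27]
i ends at 6, j ends at 5: the pointers have crossed (j < i), so scanning stops.

Swap pivot arr[0] with arr[5] to place pivot at position 5: [19, 10, 10, 20, 18, 25, 27]
Pivot position: 5

After partitioning with pivot 25, the array becomes [19, 10, 10, 20, 18, 25, 27]. The pivot is placed at index 5. All elements to the left of the pivot are <= 25, and all elements to the right are > 25.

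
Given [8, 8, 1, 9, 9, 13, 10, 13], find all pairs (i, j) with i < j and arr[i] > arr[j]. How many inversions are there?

Finding inversions in [8, 8, 1, 9, 9, 13, 10, 13]:

(0, 2): arr[0]=8 > arr[2]=1
(1, 2): arr[1]=8 > arr[2]=1
(5, 6): arr[5]=13 > arr[6]=10

Total inversions: 3

The array has 3 inversion(s): (0,2), (1,2), (5,6). Each pair (i,j) satisfies i < j and arr[i] > arr[j].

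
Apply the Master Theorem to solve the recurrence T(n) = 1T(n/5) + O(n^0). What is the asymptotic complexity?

Master Theorem for T(n) = 1T(n/5) + O(n^0):

a = 1, b = 5, c = 0
log_b(a) = log_5(1) = 0.0000

Case 2: c = 0 = log_5(1) = 0.0000
T(n) = O(n^0 log n) = O(log n)

For T(n) = 1T(n/5) + O(n^0): log_5(1) = 0.0000. This is Case 2 of the Master Theorem (c = log_b(a), equal work at all levels), giving O(log n).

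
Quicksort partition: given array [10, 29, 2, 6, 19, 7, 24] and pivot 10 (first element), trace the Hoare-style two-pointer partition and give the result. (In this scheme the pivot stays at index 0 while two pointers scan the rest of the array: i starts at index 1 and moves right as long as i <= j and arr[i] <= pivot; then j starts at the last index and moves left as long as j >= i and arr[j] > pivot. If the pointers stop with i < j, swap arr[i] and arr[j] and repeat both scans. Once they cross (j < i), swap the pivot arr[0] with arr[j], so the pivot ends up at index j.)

Hoare-style two-pointer partition with pivot = 10:

Initial array: [10, 29, 2, 6, 19, 7, 24]

Pointers start at i = 1, j = 6.
i stops at index 1 (arr[1]=29 > 10), j stops at index 5 (arr[5]=7 <= 10): swap arr[1] and arr[5], array becomes [10, 7, 2, 6, 19, 29, 24]
i ends at 4, j ends at 3: the pointers have crossed (j < i), so scanning stops.

Swap pivot arr[0] with arr[3] to place pivot at position 3: [6, 7, 2, 10, 19, 29, 24]
Pivot position: 3

After partitioning with pivot 10, the array becomes [6, 7, 2, 10, 19, 29, 24]. The pivot is placed at index 3. All elements to the left of the pivot are <= 10, and all elements to the right are > 10.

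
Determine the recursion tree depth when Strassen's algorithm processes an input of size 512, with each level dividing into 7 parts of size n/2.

For divide and conquer with division factor 2:

Problem sizes at each level:
Level 0: 512
Level 1: 256
Level 2: 128
Level 3: 64
Level 4: 32
Level 5: 16
Level 6: 8
Level 7: 4
Level 8: 2
Level 9: 1

The root is level 0 and the size-1 base case is level 9 (the tree spans levels 0 through 9, i.e. 10 levels counting the root), so the depth is the number of divisions: log_2(512) = 9

The recursion tree depth is log_2(512) = 9. At each level, the problem size is divided by 2, so it takes 9 divisions to reduce to a base case of size 1. The algorithm makes 7 recursive calls at each level.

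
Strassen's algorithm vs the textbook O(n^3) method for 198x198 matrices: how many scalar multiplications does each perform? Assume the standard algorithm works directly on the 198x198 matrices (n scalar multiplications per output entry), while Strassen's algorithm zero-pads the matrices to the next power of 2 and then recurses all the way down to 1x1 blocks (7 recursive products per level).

Matrix multiplication for 198x198 matrices:

Strassen's algorithm requires power-of-2 dimensions. Pad 198x198 to 256x256 (next power of 2).

Standard algorithm: 198^3 = 7762392 multiplications
Strassen's algorithm: 7^(log2(256)) = 7^8 = 5764801 multiplications
Savings: 7762392 - 5764801 = 1997591 multiplications

Standard: 7762392 multiplications (198^3). Strassen: 5764801 multiplications (7^8, after padding to 256x256). Strassen reduces 8 recursive multiplications to 7 at each level.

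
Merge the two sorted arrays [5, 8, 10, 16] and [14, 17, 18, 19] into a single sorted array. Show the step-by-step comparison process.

Merging process:

Compare 5 vs 14: take 5 from left. Merged: [5]
Compare 8 vs 14: take 8 from left. Merged: [5, 8]
Compare 10 vs 14: take 10 from left. Merged: [5, 8, 10]
Compare 16 vs 14: take 14 from right. Merged: [5, 8, 10, 14]
Compare 16 vs 17: take 16 from left. Merged: [5, 8, 10, 14, 16]
Append remaining from right: [17, 18, 19]. Merged: [5, 8, 10, 14, 16, 17, 18, 19]

Final merged array: [5, 8, 10, 14, 16, 17, 18, 19]
Total comparisons: 5

The merged array is [5, 8, 10, 14, 16, 17, 18, 19], requiring 5 comparisons. The merge step runs in O(n) time where n is the total number of elements.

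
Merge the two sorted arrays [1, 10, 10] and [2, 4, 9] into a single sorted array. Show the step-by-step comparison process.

Merging process:

Compare 1 vs 2: take 1 from left. Merged: [1]
Compare 10 vs 2: take 2 from right. Merged: [1, 2]
Compare 10 vs 4: take 4 from right. Merged: [1, 2, 4]
Compare 10 vs 9: take 9 from right. Merged: [1, 2, 4, 9]
Append remaining from left: [10, 10]. Merged: [1, 2, 4, 9, 10, 10]

Final merged array: [1, 2, 4, 9, 10, 10]
Total comparisons: 4

The merged array is [1, 2, 4, 9, 10, 10], requiring 4 comparisons. The merge step runs in O(n) time where n is the total number of elements.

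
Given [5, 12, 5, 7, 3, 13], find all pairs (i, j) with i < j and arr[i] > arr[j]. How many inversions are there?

Finding inversions in [5, 12, 5, 7, 3, 13]:

(0, 4): arr[0]=5 > arr[4]=3
(1, 2): arr[1]=12 > arr[2]=5
(1, 3): arr[1]=12 > arr[3]=7
(1, 4): arr[1]=12 > arr[4]=3
(2, 4): arr[2]=5 > arr[4]=3
(3, 4): arr[3]=7 > arr[4]=3

Total inversions: 6

The array has 6 inversion(s): (0,4), (1,2), (1,3), (1,4), (2,4), (3,4). Each pair (i,j) satisfies i < j and arr[i] > arr[j].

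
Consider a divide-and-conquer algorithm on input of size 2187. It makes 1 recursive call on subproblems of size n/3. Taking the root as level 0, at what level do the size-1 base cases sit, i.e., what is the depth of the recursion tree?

For divide and conquer with division factor 3:

Problem sizes at each level:
Level 0: 2187
Level 1: 729
Level 2: 243
Level 3: 81
Level 4: 27
Level 5: 9
Level 6: 3
Level 7: 1

The root is level 0 and the size-1 base case is level 7 (the tree spans levels 0 through 7, i.e. 8 levels counting the root), so the depth is the number of divisions: log_3(2187) = 7

The recursion tree depth is log_3(2187) = 7. At each level, the problem size is divided by 3, so it takes 7 divisions to reduce to a base case of size 1. The algorithm makes 1 recursive call at each level.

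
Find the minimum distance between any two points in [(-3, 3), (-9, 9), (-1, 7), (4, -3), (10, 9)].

Computing all pairwise distances among 5 points:

d((-3, 3), (-9, 9)) = 8.4853
d((-3, 3), (-1, 7)) = 4.4721 <-- minimum
d((-3, 3), (4, -3)) = 9.2195
d((-3, 3), (10, 9)) = 14.3178
d((-9, 9), (-1, 7)) = 8.2462
d((-9, 9), (4, -3)) = 17.6918
d((-9, 9), (10, 9)) = 19.0
d((-1, 7), (4, -3)) = 11.1803
d((-1, 7), (10, 9)) = 11.1803
d((4, -3), (10, 9)) = 13.4164

Closest pair: (-3, 3) and (-1, 7) with distance 4.4721

The closest pair is (-3, 3) and (-1, 7) with Euclidean distance 4.4721. For 5 points, brute-force pairwise comparison is shown above. For large n, the divide-and-conquer algorithm (sort by x, recurse on halves, check the dividing strip) achieves O(n log n).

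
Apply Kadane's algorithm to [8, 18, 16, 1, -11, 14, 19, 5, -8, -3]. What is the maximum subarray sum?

Using Kadane's algorithm on [8, 18, 16, 1, -11, 14, 19, 5, -8, -3]:

Scanning through the array:
Position 1 (value 18): max_ending_here = 26, max_so_far = 26
Position 2 (value 16): max_ending_here = 42, max_so_far = 42
Position 3 (value 1): max_ending_here = 43, max_so_far = 43
Position 4 (value -11): max_ending_here = 32, max_so_far = 43
Position 5 (value 14): max_ending_here = 46, max_so_far = 46
Position 6 (value 19): max_ending_here = 65, max_so_far = 65
Position 7 (value 5): max_ending_here = 70, max_so_far = 70
Position 8 (value -8): max_ending_here = 62, max_so_far = 70
Position 9 (value -3): max_ending_here = 59, max_so_far = 70

Maximum subarray: [8, 18, 16, 1, -11, 14, 19, 5]
Maximum sum: 70

The maximum subarray is [8, 18, 16, 1, -11, 14, 19, 5] with sum 70. This subarray runs from index 0 to index 7.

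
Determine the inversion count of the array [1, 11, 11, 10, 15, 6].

Finding inversions in [1, 11, 11, 10, 15, 6]:

(1, 3): arr[1]=11 > arr[3]=10
(1, 5): arr[1]=11 > arr[5]=6
(2, 3): arr[2]=11 > arr[3]=10
(2, 5): arr[2]=11 > arr[5]=6
(3, 5): arr[3]=10 > arr[5]=6
(4, 5): arr[4]=15 > arr[5]=6

Total inversions: 6

The array has 6 inversion(s): (1,3), (1,5), (2,3), (2,5), (3,5), (4,5). Each pair (i,j) satisfies i < j and arr[i] > arr[j].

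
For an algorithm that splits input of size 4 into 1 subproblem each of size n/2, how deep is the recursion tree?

For divide and conquer with division factor 2:

Problem sizes at each level:
Level 0: 4
Level 1: 2
Level 2: 1

The root is level 0 and the size-1 base case is level 2 (the tree spans levels 0 through 2, i.e. 3 levels counting the root), so the depth is the number of divisions: log_2(4) = 2

The recursion tree depth is log_2(4) = 2. At each level, the problem size is divided by 2, so it takes 2 divisions to reduce to a base case of size 1. The algorithm makes 1 recursive call at each level.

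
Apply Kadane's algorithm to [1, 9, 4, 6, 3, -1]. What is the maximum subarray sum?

Using Kadane's algorithm on [1, 9, 4, 6, 3, -1]:

Scanning through the array:
Position 1 (value 9): max_ending_here = 10, max_so_far = 10
Position 2 (value 4): max_ending_here = 14, max_so_far = 14
Position 3 (value 6): max_ending_here = 20, max_so_far = 20
Position 4 (value 3): max_ending_here = 23, max_so_far = 23
Position 5 (value -1): max_ending_here = 22, max_so_far = 23

Maximum subarray: [1, 9, 4, 6, 3]
Maximum sum: 23

The maximum subarray is [1, 9, 4, 6, 3] with sum 23. This subarray runs from index 0 to index 4.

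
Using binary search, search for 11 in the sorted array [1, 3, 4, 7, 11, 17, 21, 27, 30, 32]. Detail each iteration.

Binary search for 11 in [1, 3, 4, 7, 11, 17, 21, 27, 30, 32]:

lo=0, hi=9, mid=4, arr[mid]=11 -> Found target at index 4!

Binary search finds 11 at index 4 after 1 comparisons. The search repeatedly halves the search space by comparing with the middle element.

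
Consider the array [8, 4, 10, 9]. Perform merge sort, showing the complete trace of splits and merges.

Merge sort trace:

Split: [8, 4, 10, 9] -> [8, 4] and [10, 9]
  Split: [8, 4] -> [8] and [4]
  Merge: [8] + [4] -> [4, 8]
  Split: [10, 9] -> [10] and [9]
  Merge: [10] + [9] -> [9, 10]
Merge: [4, 8] + [9, 10] -> [4, 8, 9, 10]

Final sorted array: [4, 8, 9, 10]

The merge sort proceeds by recursively splitting the array and merging sorted halves.
After all merges, the sorted array is [4, 8, 9, 10].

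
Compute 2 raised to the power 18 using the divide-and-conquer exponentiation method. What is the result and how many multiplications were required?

Computing 2^18 by squaring (build up from 2^1; each line after the first costs one multiplication):

2^1 = 2
2^2 = (2^1)^2 = 2^2 = 4
2^4 = (2^2)^2 = 4^2 = 16
2^8 = (2^4)^2 = 16^2 = 256
2^9 = 2 * 2^8 = 2 * 256 = 512
2^18 = (2^9)^2 = 512^2 = 262144

Result: 262144
Multiplications needed: 5 (5 lines after 2^1)

2^18 = 262144. Using exponentiation by squaring, this requires 5 multiplications. The key idea: if the exponent is even, square the half-power; if odd, multiply by the base once.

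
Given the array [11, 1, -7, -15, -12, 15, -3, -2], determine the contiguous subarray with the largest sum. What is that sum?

Using Kadane's algorithm on [11, 1, -7, -15, -12, 15, -3, -2]:

Scanning through the array:
Position 1 (value 1): max_ending_here = 12, max_so_far = 12
Position 2 (value -7): max_ending_here = 5, max_so_far = 12
Position 3 (value -15): max_ending_here = -10, max_so_far = 12
Position 4 (value -12): max_ending_here = -12, max_so_far = 12
Position 5 (value 15): max_ending_here = 15, max_so_far = 15
Position 6 (value -3): max_ending_here = 12, max_so_far = 15
Position 7 (value -2): max_ending_here = 10, max_so_far = 15

Maximum subarray: [15]
Maximum sum: 15

The maximum subarray is [15] with sum 15. This subarray runs from index 5 to index 5.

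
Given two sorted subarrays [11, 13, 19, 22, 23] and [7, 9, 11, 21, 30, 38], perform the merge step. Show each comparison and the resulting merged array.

Merging process:

Compare 11 vs 7: take 7 from right. Merged: [7]
Compare 11 vs 9: take 9 from right. Merged: [7, 9]
Compare 11 vs 11: take 11 from left. Merged: [7, 9, 11]
Compare 13 vs 11: take 11 from right. Merged: [7, 9, 11, 11]
Compare 13 vs 21: take 13 from left. Merged: [7, 9, 11, 11, 13]
Compare 19 vs 21: take 19 from left. Merged: [7, 9, 11, 11, 13, 19]
Compare 22 vs 21: take 21 from right. Merged: [7, 9, 11, 11, 13, 19, 21]
Compare 22 vs 30: take 22 from left. Merged: [7, 9, 11, 11, 13, 19, 21, 22]
Compare 23 vs 30: take 23 from left. Merged: [7, 9, 11, 11, 13, 19, 21, 22, 23]
Append remaining from right: [30, 38]. Merged: [7, 9, 11, 11, 13, 19, 21, 22, 23, 30, 38]

Final merged array: [7, 9, 11, 11, 13, 19, 21, 22, 23, 30, 38]
Total comparisons: 9

The merged array is [7, 9, 11, 11, 13, 19, 21, 22, 23, 30, 38], requiring 9 comparisons. The merge step runs in O(n) time where n is the total number of elements.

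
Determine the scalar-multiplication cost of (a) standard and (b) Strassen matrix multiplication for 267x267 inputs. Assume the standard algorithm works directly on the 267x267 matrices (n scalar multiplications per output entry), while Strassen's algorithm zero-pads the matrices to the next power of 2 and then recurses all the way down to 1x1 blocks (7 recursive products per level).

Matrix multiplication for 267x267 matrices:

Strassen's algorithm requires power-of-2 dimensions. Pad 267x267 to 512x512 (next power of 2).

Standard algorithm: 267^3 = 19034163 multiplications
Strassen's algorithm: 7^(log2(512)) = 7^9 = 40353607 multiplications
Difference: 19034163 - 40353607 = -21319444 (Strassen uses MORE here due to padding overhead — for small or just-over-power-of-2 n, padding can outweigh the per-level savings)

Standard: 19034163 multiplications (267^3). Strassen: 40353607 multiplications (7^9, after padding to 512x512). Strassen reduces 8 recursive multiplications to 7 at each level.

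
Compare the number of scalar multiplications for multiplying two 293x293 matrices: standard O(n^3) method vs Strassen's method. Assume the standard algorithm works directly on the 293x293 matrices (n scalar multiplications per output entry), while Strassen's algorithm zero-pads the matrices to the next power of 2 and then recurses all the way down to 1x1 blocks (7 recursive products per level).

Matrix multiplication for 293x293 matrices:

Strassen's algorithm requires power-of-2 dimensions. Pad 293x293 to 512x512 (next power of 2).

Standard algorithm: 293^3 = 25153757 multiplications
Strassen's algorithm: 7^(log2(512)) = 7^9 = 40353607 multiplications
Difference: 25153757 - 40353607 = -15199850 (Strassen uses MORE here due to padding overhead — for small or just-over-power-of-2 n, padding can outweigh the per-level savings)

Standard: 25153757 multiplications (293^3). Strassen: 40353607 multiplications (7^9, after padding to 512x512). Strassen reduces 8 recursive multiplications to 7 at each level.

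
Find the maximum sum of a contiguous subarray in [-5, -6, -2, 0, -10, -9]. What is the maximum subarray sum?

Using Kadane's algorithm on [-5, -6, -2, 0, -10, -9]:

Scanning through the array:
Position 1 (value -6): max_ending_here = -6, max_so_far = -5
Position 2 (value -2): max_ending_here = -2, max_so_far = -2
Position 3 (value 0): max_ending_here = 0, max_so_far = 0
Position 4 (value -10): max_ending_here = -10, max_so_far = 0
Position 5 (value -9): max_ending_here = -9, max_so_far = 0

Maximum subarray: [0]
Maximum sum: 0

The maximum subarray is [0] with sum 0. This subarray runs from index 3 to index 3.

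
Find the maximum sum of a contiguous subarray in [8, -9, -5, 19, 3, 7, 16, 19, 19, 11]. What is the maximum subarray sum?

Using Kadane's algorithm on [8, -9, -5, 19, 3, 7, 16, 19, 19, 11]:

Scanning through the array:
Position 1 (value -9): max_ending_here = -1, max_so_far = 8
Position 2 (value -5): max_ending_here = -5, max_so_far = 8
Position 3 (value 19): max_ending_here = 19, max_so_far = 19
Position 4 (value 3): max_ending_here = 22, max_so_far = 22
Position 5 (value 7): max_ending_here = 29, max_so_far = 29
Position 6 (value 16): max_ending_here = 45, max_so_far = 45
Position 7 (value 19): max_ending_here = 64, max_so_far = 64
Position 8 (value 19): max_ending_here = 83, max_so_far = 83
Position 9 (value 11): max_ending_here = 94, max_so_far = 94

Maximum subarray: [19, 3, 7, 16, 19, 19, 11]
Maximum sum: 94

The maximum subarray is [19, 3, 7, 16, 19, 19, 11] with sum 94. This subarray runs from index 3 to index 9.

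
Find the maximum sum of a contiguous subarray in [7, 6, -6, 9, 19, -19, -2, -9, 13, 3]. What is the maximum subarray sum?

Using Kadane's algorithm on [7, 6, -6, 9, 19, -19, -2, -9, 13, 3]:

Scanning through the array:
Position 1 (value 6): max_ending_here = 13, max_so_far = 13
Position 2 (value -6): max_ending_here = 7, max_so_far = 13
Position 3 (value 9): max_ending_here = 16, max_so_far = 16
Position 4 (value 19): max_ending_here = 35, max_so_far = 35
Position 5 (value -19): max_ending_here = 16, max_so_far = 35
Position 6 (value -2): max_ending_here = 14, max_so_far = 35
Position 7 (value -9): max_ending_here = 5, max_so_far = 35
Position 8 (value 13): max_ending_here = 18, max_so_far = 35
Position 9 (value 3): max_ending_here = 21, max_so_far = 35

Maximum subarray: [7, 6, -6, 9, 19]
Maximum sum: 35

The maximum subarray is [7, 6, -6, 9, 19] with sum 35. This subarray runs from index 0 to index 4.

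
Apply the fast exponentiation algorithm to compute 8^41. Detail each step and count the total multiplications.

Computing 8^41 by squaring (build up from 8^1; each line after the first costs one multiplication):

8^1 = 8
8^2 = (8^1)^2 = 8^2 = 64
8^4 = (8^2)^2 = 64^2 = 4096
8^5 = 8 * 8^4 = 8 * 4096 = 32768
8^10 = (8^5)^2 = 32768^2 = 1073741824
8^20 = (8^10)^2 = 1073741824^2 = 1152921504606846976
8^40 = (8^20)^2 = 1152921504606846976^2 = 1329227995784915872903807060280344576
8^41 = 8 * 8^40 = 8 * 1329227995784915872903807060280344576 = 10633823966279326983230456482242756608

Result: 10633823966279326983230456482242756608
Multiplications needed: 7 (7 lines after 8^1)

8^41 = 10633823966279326983230456482242756608. Using exponentiation by squaring, this requires 7 multiplications. The key idea: if the exponent is even, square the half-power; if odd, multiply by the base once.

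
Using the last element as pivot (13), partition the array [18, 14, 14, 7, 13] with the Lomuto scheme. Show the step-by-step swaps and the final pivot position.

Lomuto partition with pivot = 13:

Initial array: [18, 14, 14, 7, 13]

arr[0]=18 > 13: no swap
arr[1]=14 > 13: no swap
arr[2]=14 > 13: no swap
arr[3]=7 <= 13: swap with position 0, array becomes [7, 14, 14, 18, 13]

Place pivot at position 1: [7, 13, 14, 18, 14]
Pivot position: 1

After partitioning with pivot 13, the array becomes [7, 13, 14, 18, 14]. The pivot is placed at index 1. All elements to the left of the pivot are <= 13, and all elements to the right are > 13.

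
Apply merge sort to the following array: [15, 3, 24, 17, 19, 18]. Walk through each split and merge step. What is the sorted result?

Merge sort trace:

Split: [15, 3, 24, 17, 19, 18] -> [15, 3, 24] and [17, 19, 18]
  Split: [15, 3, 24] -> [15] and [3, 24]
    Split: [3, 24] -> [3] and [24]
    Merge: [3] + [24] -> [3, 24]
  Merge: [15] + [3, 24] -> [3, 15, 24]
  Split: [17, 19, 18] -> [17] and [19, 18]
    Split: [19, 18] -> [19] and [18]
    Merge: [19] + [18] -> [18, 19]
  Merge: [17] + [18, 19] -> [17, 18, 19]
Merge: [3, 15, 24] + [17, 18, 19] -> [3, 15, 17, 18, 19, 24]

Final sorted array: [3, 15, 17, 18, 19, 24]

The merge sort proceeds by recursively splitting the array and merging sorted halves.
After all merges, the sorted array is [3, 15, 17, 18, 19, 24].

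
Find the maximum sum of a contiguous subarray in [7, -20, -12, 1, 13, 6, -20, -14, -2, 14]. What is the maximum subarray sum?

Using Kadane's algorithm on [7, -20, -12, 1, 13, 6, -20, -14, -2, 14]:

Scanning through the array:
Position 1 (value -20): max_ending_here = -13, max_so_far = 7
Position 2 (value -12): max_ending_here = -12, max_so_far = 7
Position 3 (value 1): max_ending_here = 1, max_so_far = 7
Position 4 (value 13): max_ending_here = 14, max_so_far = 14
Position 5 (value 6): max_ending_here = 20, max_so_far = 20
Position 6 (value -20): max_ending_here = 0, max_so_far = 20
Position 7 (value -14): max_ending_here = -14, max_so_far = 20
Position 8 (value -2): max_ending_here = -2, max_so_far = 20
Position 9 (value 14): max_ending_here = 14, max_so_far = 20

Maximum subarray: [1, 13, 6]
Maximum sum: 20

The maximum subarray is [1, 13, 6] with sum 20. This subarray runs from index 3 to index 5.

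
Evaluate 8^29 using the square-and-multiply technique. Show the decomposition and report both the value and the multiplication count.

Computing 8^29 by squaring (build up from 8^1; each line after the first costs one multiplication):

8^1 = 8
8^2 = (8^1)^2 = 8^2 = 64
8^3 = 8 * 8^2 = 8 * 64 = 512
8^6 = (8^3)^2 = 512^2 = 262144
8^7 = 8 * 8^6 = 8 * 262144 = 2097152
8^14 = (8^7)^2 = 2097152^2 = 4398046511104
8^28 = (8^14)^2 = 4398046511104^2 = 19342813113834066795298816
8^29 = 8 * 8^28 = 8 * 19342813113834066795298816 = 154742504910672534362390528

Result: 154742504910672534362390528
Multiplications needed: 7 (7 lines after 8^1)

8^29 = 154742504910672534362390528. Using exponentiation by squaring, this requires 7 multiplications. The key idea: if the exponent is even, square the half-power; if odd, multiply by the base once.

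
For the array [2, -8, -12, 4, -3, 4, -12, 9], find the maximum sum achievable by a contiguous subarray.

Using Kadane's algorithm on [2, -8, -12, 4, -3, 4, -12, 9]:

Scanning through the array:
Position 1 (value -8): max_ending_here = -6, max_so_far = 2
Position 2 (value -12): max_ending_here = -12, max_so_far = 2
Position 3 (value 4): max_ending_here = 4, max_so_far = 4
Position 4 (value -3): max_ending_here = 1, max_so_far = 4
Position 5 (value 4): max_ending_here = 5, max_so_far = 5
Position 6 (value -12): max_ending_here = -7, max_so_far = 5
Position 7 (value 9): max_ending_here = 9, max_so_far = 9

Maximum subarray: [9]
Maximum sum: 9

The maximum subarray is [9] with sum 9. This subarray runs from index 7 to index 7.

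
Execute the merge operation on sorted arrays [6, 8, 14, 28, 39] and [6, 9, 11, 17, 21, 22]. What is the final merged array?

Merging process:

Compare 6 vs 6: take 6 from left. Merged: [6]
Compare 8 vs 6: take 6 from right. Merged: [6, 6]
Compare 8 vs 9: take 8 from left. Merged: [6, 6, 8]
Compare 14 vs 9: take 9 from right. Merged: [6, 6, 8, 9]
Compare 14 vs 11: take 11 from right. Merged: [6, 6, 8, 9, 11]
Compare 14 vs 17: take 14 from left. Merged: [6, 6, 8, 9, 11, 14]
Compare 28 vs 17: take 17 from right. Merged: [6, 6, 8, 9, 11, 14, 17]
Compare 28 vs 21: take 21 from right. Merged: [6, 6, 8, 9, 11, 14, 17, 21]
Compare 28 vs 22: take 22 from right. Merged: [6, 6, 8, 9, 11, 14, 17, 21, 22]
Append remaining from left: [28, 39]. Merged: [6, 6, 8, 9, 11, 14, 17, 21, 22, 28, 39]

Final merged array: [6, 6, 8, 9, 11, 14, 17, 21, 22, 28, 39]
Total comparisons: 9

The merged array is [6, 6, 8, 9, 11, 14, 17, 21, 22, 28, 39], requiring 9 comparisons. The merge step runs in O(n) time where n is the total number of elements.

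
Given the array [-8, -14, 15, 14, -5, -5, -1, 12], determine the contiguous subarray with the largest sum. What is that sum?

Using Kadane's algorithm on [-8, -14, 15, 14, -5, -5, -1, 12]:

Scanning through the array:
Position 1 (value -14): max_ending_here = -14, max_so_far = -8
Position 2 (value 15): max_ending_here = 15, max_so_far = 15
Position 3 (value 14): max_ending_here = 29, max_so_far = 29
Position 4 (value -5): max_ending_here = 24, max_so_far = 29
Position 5 (value -5): max_ending_here = 19, max_so_far = 29
Position 6 (value -1): max_ending_here = 18, max_so_far = 29
Position 7 (value 12): max_ending_here = 30, max_so_far = 30

Maximum subarray: [15, 14, -5, -5, -1, 12]
Maximum sum: 30

The maximum subarray is [15, 14, -5, -5, -1, 12] with sum 30. This subarray runs from index 2 to index 7.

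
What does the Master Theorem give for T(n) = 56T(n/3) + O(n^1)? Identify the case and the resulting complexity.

Master Theorem for T(n) = 56T(n/3) + O(n^1):

a = 56, b = 3, c = 1
log_b(a) = log_3(56) = 3.6640

Case 1: c = 1 < log_3(56) = 3.6640
T(n) = O(n^(log_3 56))

For T(n) = 56T(n/3) + O(n^1): log_3(56) = 3.6640. This is Case 1 of the Master Theorem (c < log_b(a), work dominated by leaves), giving O(n^(log_3 56)).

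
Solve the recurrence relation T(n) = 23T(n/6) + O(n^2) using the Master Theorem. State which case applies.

Master Theorem for T(n) = 23T(n/6) + O(n^2):

a = 23, b = 6, c = 2
log_b(a) = log_6(23) = 1.7500

Case 3: c = 2 > log_6(23) = 1.7500
T(n) = O(n^2) = O(n^2)

For T(n) = 23T(n/6) + O(n^2): log_6(23) = 1.7500. This is Case 3 of the Master Theorem (c > log_b(a), work dominated by root), giving O(n^2).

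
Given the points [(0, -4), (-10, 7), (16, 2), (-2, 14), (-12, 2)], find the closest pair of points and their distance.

Computing all pairwise distances among 5 points:

d((0, -4), (-10, 7)) = 14.8661
d((0, -4), (16, 2)) = 17.088
d((0, -4), (-2, 14)) = 18.1108
d((0, -4), (-12, 2)) = 13.4164
d((-10, 7), (16, 2)) = 26.4764
d((-10, 7), (-2, 14)) = 10.6301
d((-10, 7), (-12, 2)) = 5.3852 <-- minimum
d((16, 2), (-2, 14)) = 21.6333
d((16, 2), (-12, 2)) = 28.0
d((-2, 14), (-12, 2)) = 15.6205

Closest pair: (-10, 7) and (-12, 2) with distance 5.3852

The closest pair is (-10, 7) and (-12, 2) with Euclidean distance 5.3852. For 5 points, brute-force pairwise comparison is shown above. For large n, the divide-and-conquer algorithm (sort by x, recurse on halves, check the dividing strip) achieves O(n log n).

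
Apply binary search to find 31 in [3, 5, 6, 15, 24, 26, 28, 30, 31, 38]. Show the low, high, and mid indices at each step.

Binary search for 31 in [3, 5, 6, 15, 24, 26, 28, 30, 31, 38]:

lo=0, hi=9, mid=4, arr[mid]=24 -> 24 < 31, search right half
lo=5, hi=9, mid=7, arr[mid]=30 -> 30 < 31, search right half
lo=8, hi=9, mid=8, arr[mid]=31 -> Found target at index 8!

Binary search finds 31 at index 8 after 3 comparisons. The search repeatedly halves the search space by comparing with the middle element.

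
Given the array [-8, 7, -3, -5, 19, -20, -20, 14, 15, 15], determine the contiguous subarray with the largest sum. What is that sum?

Using Kadane's algorithm on [-8, 7, -3, -5, 19, -20, -20, 14, 15, 15]:

Scanning through the array:
Position 1 (value 7): max_ending_here = 7, max_so_far = 7
Position 2 (value -3): max_ending_here = 4, max_so_far = 7
Position 3 (value -5): max_ending_here = -1, max_so_far = 7
Position 4 (value 19): max_ending_here = 19, max_so_far = 19
Position 5 (value -20): max_ending_here = -1, max_so_far = 19
Position 6 (value -20): max_ending_here = -20, max_so_far = 19
Position 7 (value 14): max_ending_here = 14, max_so_far = 19
Position 8 (value 15): max_ending_here = 29, max_so_far = 29
Position 9 (value 15): max_ending_here = 44, max_so_far = 44

Maximum subarray: [14, 15, 15]
Maximum sum: 44

The maximum subarray is [14, 15, 15] with sum 44. This subarray runs from index 7 to index 9.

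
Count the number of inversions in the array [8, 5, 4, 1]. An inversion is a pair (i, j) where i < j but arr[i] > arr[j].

Finding inversions in [8, 5, 4, 1]:

(0, 1): arr[0]=8 > arr[1]=5
(0, 2): arr[0]=8 > arr[2]=4
(0, 3): arr[0]=8 > arr[3]=1
(1, 2): arr[1]=5 > arr[2]=4
(1, 3): arr[1]=5 > arr[3]=1
(2, 3): arr[2]=4 > arr[3]=1

Total inversions: 6

The array has 6 inversion(s): (0,1), (0,2), (0,3), (1,2), (1,3), (2,3). Each pair (i,j) satisfies i < j and arr[i] > arr[j].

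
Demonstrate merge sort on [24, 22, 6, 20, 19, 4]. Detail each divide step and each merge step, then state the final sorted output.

Merge sort trace:

Split: [24, 22, 6, 20, 19, 4] -> [24, 22, 6] and [20, 19, 4]
  Split: [24, 22, 6] -> [24] and [22, 6]
    Split: [22, 6] -> [22] and [6]
    Merge: [22] + [6] -> [6, 22]
  Merge: [24] + [6, 22] -> [6, 22, 24]
  Split: [20, 19, 4] -> [20] and [19, 4]
    Split: [19, 4] -> [19] and [4]
    Merge: [19] + [4] -> [4, 19]
  Merge: [20] + [4, 19] -> [4, 19, 20]
Merge: [6, 22, 24] + [4, 19, 20] -> [4, 6, 19, 20, 22, 24]

Final sorted array: [4, 6, 19, 20, 22, 24]

The merge sort proceeds by recursively splitting the array and merging sorted halves.
After all merges, the sorted array is [4, 6, 19, 20, 22, 24].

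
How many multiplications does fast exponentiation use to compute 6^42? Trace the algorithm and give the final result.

Computing 6^42 by squaring (build up from 6^1; each line after the first costs one multiplication):

6^1 = 6
6^2 = (6^1)^2 = 6^2 = 36
6^4 = (6^2)^2 = 36^2 = 1296
6^5 = 6 * 6^4 = 6 * 1296 = 7776
6^10 = (6^5)^2 = 7776^2 = 60466176
6^20 = (6^10)^2 = 60466176^2 = 3656158440062976
6^21 = 6 * 6^20 = 6 * 3656158440062976 = 21936950640377856
6^42 = (6^21)^2 = 21936950640377856^2 = 481229803398374426442198455156736

Result: 481229803398374426442198455156736
Multiplications needed: 7 (7 lines after 6^1)

6^42 = 481229803398374426442198455156736. Using exponentiation by squaring, this requires 7 multiplications. The key idea: if the exponent is even, square the half-power; if odd, multiply by the base once.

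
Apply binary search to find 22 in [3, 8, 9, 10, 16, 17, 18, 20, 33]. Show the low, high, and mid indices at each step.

Binary search for 22 in [3, 8, 9, 10, 16, 17, 18, 20, 33]:

lo=0, hi=8, mid=4, arr[mid]=16 -> 16 < 22, search right half
lo=5, hi=8, mid=6, arr[mid]=18 -> 18 < 22, search right half
lo=7, hi=8, mid=7, arr[mid]=20 -> 20 < 22, search right half
lo=8, hi=8, mid=8, arr[mid]=33 -> 33 > 22, search left half
lo=8 > hi=7, target 22 not found

Binary search determines that 22 is not in the array after 4 comparisons. The search space was exhausted without finding the target.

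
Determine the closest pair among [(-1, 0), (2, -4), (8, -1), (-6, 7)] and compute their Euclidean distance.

Computing all pairwise distances among 4 points:

d((-1, 0), (2, -4)) = 5.0 <-- minimum
d((-1, 0), (8, -1)) = 9.0554
d((-1, 0), (-6, 7)) = 8.6023
d((2, -4), (8, -1)) = 6.7082
d((2, -4), (-6, 7)) = 13.6015
d((8, -1), (-6, 7)) = 16.1245

Closest pair: (-1, 0) and (2, -4) with distance 5.0

The closest pair is (-1, 0) and (2, -4) with Euclidean distance 5.0. For 4 points, brute-force pairwise comparison is shown above. For large n, the divide-and-conquer algorithm (sort by x, recurse on halves, check the dividing strip) achieves O(n log n).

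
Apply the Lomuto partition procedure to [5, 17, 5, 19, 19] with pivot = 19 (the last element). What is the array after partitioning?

Lomuto partition with pivot = 19:

Initial array: [5, 17, 5, 19, 19]

arr[0]=5 <= 19: swap with position 0, array becomes [5, 17, 5, 19, 19]
arr[1]=17 <= 19: swap with position 1, array becomes [5, 17, 5, 19, 19]
arr[2]=5 <= 19: swap with position 2, array becomes [5, 17, 5, 19, 19]
arr[3]=19 <= 19: swap with position 3, array becomes [5, 17, 5, 19, 19]

Place pivot at position 4: [5, 17, 5, 19, 19]
Pivot position: 4

After partitioning with pivot 19, the array becomes [5, 17, 5, 19, 19]. The pivot is placed at index 4. All elements to the left of the pivot are <= 19, and all elements to the right are > 19.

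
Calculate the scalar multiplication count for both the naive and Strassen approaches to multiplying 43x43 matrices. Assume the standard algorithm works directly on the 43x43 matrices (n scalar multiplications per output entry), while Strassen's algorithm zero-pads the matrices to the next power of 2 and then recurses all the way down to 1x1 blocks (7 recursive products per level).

Matrix multiplication for 43x43 matrices:

Strassen's algorithm requires power-of-2 dimensions. Pad 43x43 to 64x64 (next power of 2).

Standard algorithm: 43^3 = 79507 multiplications
Strassen's algorithm: 7^(log2(64)) = 7^6 = 117649 multiplications
Difference: 79507 - 117649 = -38142 (Strassen uses MORE here due to padding overhead — for small or just-over-power-of-2 n, padding can outweigh the per-level savings)

Standard: 79507 multiplications (43^3). Strassen: 117649 multiplications (7^6, after padding to 64x64). Strassen reduces 8 recursive multiplications to 7 at each level.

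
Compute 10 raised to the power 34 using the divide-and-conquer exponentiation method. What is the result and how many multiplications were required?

Computing 10^34 by squaring (build up from 10^1; each line after the first costs one multiplication):

10^1 = 10
10^2 = (10^1)^2 = 10^2 = 100
10^4 = (10^2)^2 = 100^2 = 10000
10^8 = (10^4)^2 = 10000^2 = 100000000
10^16 = (10^8)^2 = 100000000^2 = 10000000000000000
10^17 = 10 * 10^16 = 10 * 10000000000000000 = 100000000000000000
10^34 = (10^17)^2 = 100000000000000000^2 = 10000000000000000000000000000000000

Result: 10000000000000000000000000000000000
Multiplications needed: 6 (6 lines after 10^1)

10^34 = 10000000000000000000000000000000000. Using exponentiation by squaring, this requires 6 multiplications. The key idea: if the exponent is even, square the half-power; if odd, multiply by the base once.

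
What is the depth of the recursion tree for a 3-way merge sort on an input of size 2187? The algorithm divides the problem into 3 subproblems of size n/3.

For divide and conquer with division factor 3:

Problem sizes at each level:
Level 0: 2187
Level 1: 729
Level 2: 243
Level 3: 81
Level 4: 27
Level 5: 9
Level 6: 3
Level 7: 1

The root is level 0 and the size-1 base case is level 7 (the tree spans levels 0 through 7, i.e. 8 levels counting the root), so the depth is the number of divisions: log_3(2187) = 7

The recursion tree depth is log_3(2187) = 7. At each level, the problem size is divided by 3, so it takes 7 divisions to reduce to a base case of size 1. The algorithm makes 3 recursive calls at each level.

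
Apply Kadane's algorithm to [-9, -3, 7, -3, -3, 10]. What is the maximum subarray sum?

Using Kadane's algorithm on [-9, -3, 7, -3, -3, 10]:

Scanning through the array:
Position 1 (value -3): max_ending_here = -3, max_so_far = -3
Position 2 (value 7): max_ending_here = 7, max_so_far = 7
Position 3 (value -3): max_ending_here = 4, max_so_far = 7
Position 4 (value -3): max_ending_here = 1, max_so_far = 7
Position 5 (value 10): max_ending_here = 11, max_so_far = 11

Maximum subarray: [7, -3, -3, 10]
Maximum sum: 11

The maximum subarray is [7, -3, -3, 10] with sum 11. This subarray runs from index 2 to index 5.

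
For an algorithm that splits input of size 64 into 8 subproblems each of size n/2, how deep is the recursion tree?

For divide and conquer with division factor 2:

Problem sizes at each level:
Level 0: 64
Level 1: 32
Level 2: 16
Level 3: 8
Level 4: 4
Level 5: 2
Level 6: 1

The root is level 0 and the size-1 base case is level 6 (the tree spans levels 0 through 6, i.e. 7 levels counting the root), so the depth is the number of divisions: log_2(64) = 6

The recursion tree depth is log_2(64) = 6. At each level, the problem size is divided by 2, so it takes 6 divisions to reduce to a base case of size 1. The algorithm makes 8 recursive calls at each level.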